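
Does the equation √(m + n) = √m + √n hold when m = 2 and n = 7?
Fails

Substituting m = 2, n = 7:

LHS = √(2 + 7) = 3
RHS = √2 + √7 = √(2) + √(7) ≈ 4.06

LHS ≠ RHS, so the equation does not hold at this point.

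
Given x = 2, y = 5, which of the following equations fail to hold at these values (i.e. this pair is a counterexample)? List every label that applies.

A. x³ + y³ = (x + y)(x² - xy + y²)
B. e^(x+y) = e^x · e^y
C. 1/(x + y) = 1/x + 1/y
C

Evaluating each claim at the given values:
A. LHS = 133, RHS = 133 → holds here (LHS = RHS)
B. LHS = e^7 ≈ 1097, RHS = e^7 ≈ 1097 → holds here (LHS = RHS)
C. LHS = 1/7, RHS = 7/10 → fails here (LHS ≠ RHS)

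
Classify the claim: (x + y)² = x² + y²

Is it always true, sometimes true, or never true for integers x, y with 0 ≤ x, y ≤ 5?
Sometimes true

It holds at (x, y) = (2, 0) (both sides equal 4), but fails at (x, y) = (4, 1) (LHS = 25, RHS = 17).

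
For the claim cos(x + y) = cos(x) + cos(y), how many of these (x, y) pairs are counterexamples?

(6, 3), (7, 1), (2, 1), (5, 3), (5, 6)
Testing each pair:
(6, 3): LHS = cos(9) ≈ -0.9111, RHS = cos(3) + cos(6) ≈ -0.02982 → counterexample
(7, 1): LHS = cos(8) ≈ -0.1455, RHS = cos(1) + cos(7) ≈ 1.294 → counterexample
(2, 1): LHS = cos(3) ≈ -0.99, RHS = cos(2) + cos(1) ≈ 0.1242 → counterexample
(5, 3): LHS = cos(8) ≈ -0.1455, RHS = cos(3) + cos(5) ≈ -0.7063 → counterexample
(5, 6): LHS = cos(11) ≈ 0.004426, RHS = cos(5) + cos(6) ≈ 1.244 → counterexample

That makes 5 counterexamples.

Answer: 5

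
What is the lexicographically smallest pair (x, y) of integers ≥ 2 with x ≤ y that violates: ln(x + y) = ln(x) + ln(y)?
(x, y) = (2, 3)

Substituting (2, 3) into the claim:
LHS = ln(2 + 3) = ln(5) ≈ 1.609
RHS = ln(2) + ln(3) ≈ 1.792

Since LHS ≠ RHS, this pair disproves the claim, and no lexicographically smaller pair (x ≤ y, integers ≥ 2) does.

For instance (2, 8) is also a counterexample (LHS = ln(10) ≈ 2.303, RHS = ln(2) + ln(8) ≈ 2.773), but it's lexicographically larger.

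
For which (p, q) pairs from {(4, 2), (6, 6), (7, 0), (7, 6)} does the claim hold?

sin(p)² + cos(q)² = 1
(6, 6)

Testing each pair:
(4, 2): LHS = cos(2)² + sin(4)² ≈ 0.7459, RHS = 1 → fails
(6, 6): LHS = sin(6)² + cos(6)² = 1, RHS = 1 → holds
(7, 0): LHS = sin(7)² + 1 ≈ 1.432, RHS = 1 → fails
(7, 6): LHS = sin(7)² + cos(6)² ≈ 1.354, RHS = 1 → fails

1 of 4 pairs satisfies the claim.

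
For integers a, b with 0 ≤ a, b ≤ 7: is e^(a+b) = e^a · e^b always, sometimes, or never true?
Always true

The identity holds for every pair in the range. For instance at (a, b) = (1, 4): both sides equal e^5 ≈ 148.4.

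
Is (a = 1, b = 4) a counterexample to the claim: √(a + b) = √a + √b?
Substituting a = 1, b = 4:
LHS = √(1 + 4) = √(5) ≈ 2.236
RHS = √1 + √4 = 3

Since LHS ≠ RHS, this pair disproves the claim.

Answer: Yes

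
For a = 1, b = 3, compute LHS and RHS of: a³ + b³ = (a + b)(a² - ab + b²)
LHS = 1³ + 3³ = 28
RHS = (1 + 3)(1² - 1·3 + 3²) = 28

LHS = RHS: the two sides agree.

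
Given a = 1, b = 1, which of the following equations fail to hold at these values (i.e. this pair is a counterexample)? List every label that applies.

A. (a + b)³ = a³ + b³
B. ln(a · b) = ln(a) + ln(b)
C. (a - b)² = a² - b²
A

Evaluating each claim at the given values:
A. LHS = 8, RHS = 2 → fails here (LHS ≠ RHS)
B. LHS = 0, RHS = 0 → holds here (LHS = RHS)
C. LHS = 0, RHS = 0 → holds here (LHS = RHS)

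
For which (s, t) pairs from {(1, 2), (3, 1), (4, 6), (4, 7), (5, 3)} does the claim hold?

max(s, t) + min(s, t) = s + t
All pairs

Testing each pair:
(1, 2): LHS = 3, RHS = 3 → holds
(3, 1): LHS = 4, RHS = 4 → holds
(4, 6): LHS = 10, RHS = 10 → holds
(4, 7): LHS = 11, RHS = 11 → holds
(5, 3): LHS = 8, RHS = 8 → holds

Every pair satisfies the claim.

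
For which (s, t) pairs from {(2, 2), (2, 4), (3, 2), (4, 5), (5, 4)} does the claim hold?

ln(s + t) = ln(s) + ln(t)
(2, 2)

Testing each pair:
(2, 2): LHS = ln(4) ≈ 1.386, RHS = 2·ln(2) ≈ 1.386 → holds
(2, 4): LHS = ln(6) ≈ 1.792, RHS = ln(2) + ln(4) ≈ 2.079 → fails
(3, 2): LHS = ln(5) ≈ 1.609, RHS = ln(2) + ln(3) ≈ 1.792 → fails
(4, 5): LHS = ln(9) ≈ 2.197, RHS = ln(4) + ln(5) ≈ 2.996 → fails
(5, 4): LHS = ln(9) ≈ 2.197, RHS = ln(4) + ln(5) ≈ 2.996 → fails

1 of 5 pairs satisfies the claim.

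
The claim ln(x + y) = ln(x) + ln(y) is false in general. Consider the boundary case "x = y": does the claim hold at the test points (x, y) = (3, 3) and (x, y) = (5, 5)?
No, fails at both test points

At (3, 3): LHS = ln(6) ≈ 1.792 ≠ RHS = 2·ln(3) ≈ 2.197
At (5, 5): LHS = ln(10) ≈ 2.303 ≠ RHS = 2·ln(5) ≈ 3.219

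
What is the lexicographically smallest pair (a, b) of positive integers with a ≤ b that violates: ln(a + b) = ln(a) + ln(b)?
Substituting (1, 1) into the claim:
LHS = ln(1 + 1) = ln(2) ≈ 0.6931
RHS = ln(1) + ln(1) = 0

Since LHS ≠ RHS, this pair disproves the claim, and no lexicographically smaller pair (a ≤ b, positive integers) does.

For instance (1, 2) is also a counterexample (LHS = ln(3) ≈ 1.099, RHS = ln(2) ≈ 0.6931), but it's lexicographically larger.

Answer: (a, b) = (1, 1)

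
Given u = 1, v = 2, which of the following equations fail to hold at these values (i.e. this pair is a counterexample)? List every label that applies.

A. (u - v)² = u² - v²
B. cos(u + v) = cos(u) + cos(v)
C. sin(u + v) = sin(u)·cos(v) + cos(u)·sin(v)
Evaluating each claim at the given values:
A. LHS = 1, RHS = -3 → fails here (LHS ≠ RHS)
B. LHS = cos(3) ≈ -0.99, RHS = cos(2) + cos(1) ≈ 0.1242 → fails here (LHS ≠ RHS)
C. LHS = sin(3) ≈ 0.1411, RHS = sin(1)·cos(2) + sin(2)·cos(1) ≈ 0.1411 → holds here (LHS = RHS)

Answer: A, B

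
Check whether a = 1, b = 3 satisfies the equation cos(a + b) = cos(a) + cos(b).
Fails

Substituting a = 1, b = 3:

LHS = cos(1 + 3) = cos(4) ≈ -0.6536
RHS = cos(1) + cos(3) ≈ -0.4497

LHS ≠ RHS, so the equation does not hold at this point.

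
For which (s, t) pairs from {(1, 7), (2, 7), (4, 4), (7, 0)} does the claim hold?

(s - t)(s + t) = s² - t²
All pairs

Testing each pair:
(1, 7): LHS = -48, RHS = -48 → holds
(2, 7): LHS = -45, RHS = -45 → holds
(4, 4): LHS = 0, RHS = 0 → holds
(7, 0): LHS = 49, RHS = 49 → holds

Every pair satisfies the claim.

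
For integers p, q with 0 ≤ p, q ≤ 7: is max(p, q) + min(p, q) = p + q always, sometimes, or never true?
Always true

The identity holds for every pair in the range. For instance at (p, q) = (3, 7): both sides equal 10.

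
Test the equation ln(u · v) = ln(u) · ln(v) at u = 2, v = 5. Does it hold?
Fails

Substituting u = 2, v = 5:

LHS = ln(2 · 5) = ln(10) ≈ 2.303
RHS = ln(2) · ln(5) ≈ 1.116

LHS ≠ RHS, so the equation does not hold at this point.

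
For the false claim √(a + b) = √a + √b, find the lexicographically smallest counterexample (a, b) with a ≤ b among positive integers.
Substituting (1, 1) into the claim:
LHS = √(1 + 1) = √(2) ≈ 1.414
RHS = √1 + √1 = 2

Since LHS ≠ RHS, this pair disproves the claim, and no lexicographically smaller pair (a ≤ b, positive integers) does.

For instance (3, 8) is also a counterexample (LHS = √(11) ≈ 3.317, RHS = √(3) + 2·√(2) ≈ 4.56), but it's lexicographically larger.

Answer: (a, b) = (1, 1)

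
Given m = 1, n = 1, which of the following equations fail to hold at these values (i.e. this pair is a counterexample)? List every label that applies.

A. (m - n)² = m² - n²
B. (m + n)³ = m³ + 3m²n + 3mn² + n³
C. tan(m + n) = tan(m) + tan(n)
C

Evaluating each claim at the given values:
A. LHS = 0, RHS = 0 → holds here (LHS = RHS)
B. LHS = 8, RHS = 8 → holds here (LHS = RHS)
C. LHS = tan(2) ≈ -2.185, RHS = 2·tan(1) ≈ 3.115 → fails here (LHS ≠ RHS)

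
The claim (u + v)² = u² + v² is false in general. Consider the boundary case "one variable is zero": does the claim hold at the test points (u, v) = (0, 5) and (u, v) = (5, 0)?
At (0, 5): LHS = 25, RHS = 25 → equal
At (5, 0): LHS = 25, RHS = 25 → equal

So the claim does hold at both of these boundary points, even though it is not an identity.

Answer: Yes, holds at both test points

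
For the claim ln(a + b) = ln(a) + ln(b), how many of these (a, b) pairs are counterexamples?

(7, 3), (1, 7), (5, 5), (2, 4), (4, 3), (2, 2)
Testing each pair:
(7, 3): LHS = ln(10) ≈ 2.303, RHS = ln(3) + ln(7) ≈ 3.045 → counterexample
(1, 7): LHS = ln(8) ≈ 2.079, RHS = ln(7) ≈ 1.946 → counterexample
(5, 5): LHS = ln(10) ≈ 2.303, RHS = 2·ln(5) ≈ 3.219 → counterexample
(2, 4): LHS = ln(6) ≈ 1.792, RHS = ln(2) + ln(4) ≈ 2.079 → counterexample
(4, 3): LHS = ln(7) ≈ 1.946, RHS = ln(3) + ln(4) ≈ 2.485 → counterexample
(2, 2): LHS = ln(4) ≈ 1.386, RHS = 2·ln(2) ≈ 1.386 → satisfies claim

That makes 5 counterexamples.

Answer: 5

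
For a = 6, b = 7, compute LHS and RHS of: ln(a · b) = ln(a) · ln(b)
LHS = ln(6 · 7) = ln(42) ≈ 3.738
RHS = ln(6) · ln(7) ≈ 3.487

LHS ≠ RHS (they differ by about 0.2511), so the equation does not hold here.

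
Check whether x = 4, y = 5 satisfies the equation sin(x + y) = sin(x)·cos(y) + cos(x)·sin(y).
Holds

Substituting x = 4, y = 5:

LHS = sin(4 + 5) = sin(9) ≈ 0.4121
RHS = sin(4)·cos(5) + cos(4)·sin(5) = sin(4)·cos(5) + sin(5)·cos(4) ≈ 0.4121

LHS = RHS, so the equation holds at this point.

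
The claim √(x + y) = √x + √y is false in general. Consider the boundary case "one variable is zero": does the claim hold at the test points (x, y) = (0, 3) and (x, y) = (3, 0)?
At (0, 3): LHS = √(3) ≈ 1.732, RHS = √(3) ≈ 1.732 → equal
At (3, 0): LHS = √(3) ≈ 1.732, RHS = √(3) ≈ 1.732 → equal

So the claim does hold at both of these boundary points, even though it is not an identity.

Answer: Yes, holds at both test points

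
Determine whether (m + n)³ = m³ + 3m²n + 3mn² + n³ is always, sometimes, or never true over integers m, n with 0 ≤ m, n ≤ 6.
The identity holds for every pair in the range. For instance at (m, n) = (2, 1): both sides equal 27.

Answer: Always true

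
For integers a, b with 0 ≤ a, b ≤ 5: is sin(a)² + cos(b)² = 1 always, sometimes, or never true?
Sometimes true

It holds at (a, b) = (3, 3) (both sides equal 1), but fails at (a, b) = (0, 3) (LHS = cos(3)² ≈ 0.9801, RHS = 1).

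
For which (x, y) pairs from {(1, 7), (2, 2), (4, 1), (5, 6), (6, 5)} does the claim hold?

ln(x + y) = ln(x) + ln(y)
Testing each pair:
(1, 7): LHS = ln(8) ≈ 2.079, RHS = ln(7) ≈ 1.946 → fails
(2, 2): LHS = ln(4) ≈ 1.386, RHS = 2·ln(2) ≈ 1.386 → holds
(4, 1): LHS = ln(5) ≈ 1.609, RHS = ln(4) ≈ 1.386 → fails
(5, 6): LHS = ln(11) ≈ 2.398, RHS = ln(5) + ln(6) ≈ 3.401 → fails
(6, 5): LHS = ln(11) ≈ 2.398, RHS = ln(5) + ln(6) ≈ 3.401 → fails

1 of 5 pairs satisfies the claim.

Answer: (2, 2)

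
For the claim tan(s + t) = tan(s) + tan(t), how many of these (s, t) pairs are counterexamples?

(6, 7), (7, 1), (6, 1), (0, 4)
Testing each pair:
(6, 7): LHS = tan(13) ≈ 0.463, RHS = tan(6) + tan(7) ≈ 0.5804 → counterexample
(7, 1): LHS = tan(8) ≈ -6.8, RHS = tan(7) + tan(1) ≈ 2.429 → counterexample
(6, 1): LHS = tan(7) ≈ 0.8714, RHS = tan(6) + tan(1) ≈ 1.266 → counterexample
(0, 4): LHS = tan(4) ≈ 1.158, RHS = tan(4) ≈ 1.158 → satisfies claim

That makes 3 counterexamples.

Answer: 3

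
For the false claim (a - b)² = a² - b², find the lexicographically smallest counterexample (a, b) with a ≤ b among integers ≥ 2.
(a, b) = (2, 3)

At (2, 2): both sides equal 0, so it holds there.

Substituting (2, 3) into the claim:
LHS = (2 - 3)² = 1
RHS = 2² - 3² = -5

Since LHS ≠ RHS, this pair disproves the claim, and no lexicographically smaller pair (a ≤ b, integers ≥ 2) does.

For instance (6, 7) is also a counterexample (LHS = 1, RHS = -13), but it's lexicographically larger.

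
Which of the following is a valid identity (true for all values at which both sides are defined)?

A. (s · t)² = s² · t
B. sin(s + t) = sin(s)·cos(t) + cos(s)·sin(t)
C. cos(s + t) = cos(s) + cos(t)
B

A: fails at (2, 3) — LHS = 36, RHS = 12.
B: holds — e.g. at (2, 7), both sides equal sin(9) ≈ 0.4121.
C: fails at (2, 5) — LHS = cos(7) ≈ 0.7539, RHS = cos(2) + cos(5) ≈ -0.1325.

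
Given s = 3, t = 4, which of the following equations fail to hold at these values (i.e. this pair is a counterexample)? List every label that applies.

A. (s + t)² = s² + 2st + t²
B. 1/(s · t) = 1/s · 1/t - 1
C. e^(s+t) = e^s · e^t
Evaluating each claim at the given values:
A. LHS = 49, RHS = 49 → holds here (LHS = RHS)
B. LHS = 1/12, RHS = -11/12 → fails here (LHS ≠ RHS)
C. LHS = e^7 ≈ 1097, RHS = e^7 ≈ 1097 → holds here (LHS = RHS)

Answer: B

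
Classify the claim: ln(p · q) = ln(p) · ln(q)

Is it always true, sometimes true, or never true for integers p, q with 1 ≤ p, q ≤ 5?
It holds at (p, q) = (1, 1) (both sides equal 0), but fails at (p, q) = (5, 4) (LHS = ln(20) ≈ 2.996, RHS = ln(4)·ln(5) ≈ 2.231).

Answer: Sometimes true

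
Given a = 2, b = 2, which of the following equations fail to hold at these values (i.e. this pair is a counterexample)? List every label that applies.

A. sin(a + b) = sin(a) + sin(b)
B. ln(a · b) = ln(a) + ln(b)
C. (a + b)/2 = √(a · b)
Evaluating each claim at the given values:
A. LHS = sin(4) ≈ -0.7568, RHS = 2·sin(2) ≈ 1.819 → fails here (LHS ≠ RHS)
B. LHS = ln(4) ≈ 1.386, RHS = 2·ln(2) ≈ 1.386 → holds here (LHS = RHS)
C. LHS = 2, RHS = 2 → holds here (LHS = RHS)

Answer: A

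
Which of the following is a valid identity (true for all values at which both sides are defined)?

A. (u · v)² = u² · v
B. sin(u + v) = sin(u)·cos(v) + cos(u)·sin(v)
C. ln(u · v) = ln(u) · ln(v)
B

A: fails at (2, 3) — LHS = 36, RHS = 12.
B: holds — e.g. at (4, 6), both sides equal sin(10) ≈ -0.544.
C: fails at (3, 7) — LHS = ln(21) ≈ 3.045, RHS = ln(3)·ln(7) ≈ 2.138.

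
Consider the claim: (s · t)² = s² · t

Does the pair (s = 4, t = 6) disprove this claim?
Substituting s = 4, t = 6:
LHS = (4 · 6)² = 576
RHS = 4² · 6 = 96

Since LHS ≠ RHS, this pair disproves the claim.

Answer: Yes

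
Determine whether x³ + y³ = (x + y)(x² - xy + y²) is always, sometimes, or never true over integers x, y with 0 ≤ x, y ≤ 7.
Always true

The identity holds for every pair in the range. For instance at (x, y) = (6, 4): both sides equal 280.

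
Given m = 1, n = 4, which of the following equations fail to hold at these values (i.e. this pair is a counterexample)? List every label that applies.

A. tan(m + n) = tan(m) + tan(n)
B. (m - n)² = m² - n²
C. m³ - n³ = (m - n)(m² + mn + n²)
Evaluating each claim at the given values:
A. LHS = tan(5) ≈ -3.381, RHS = tan(4) + tan(1) ≈ 2.715 → fails here (LHS ≠ RHS)
B. LHS = 9, RHS = -15 → fails here (LHS ≠ RHS)
C. LHS = -63, RHS = -63 → holds here (LHS = RHS)

Answer: A, B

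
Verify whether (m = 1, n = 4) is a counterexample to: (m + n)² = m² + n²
Substituting m = 1, n = 4:
LHS = (1 + 4)² = 25
RHS = 1² + 4² = 17

Since LHS ≠ RHS, this pair disproves the claim.

Answer: Yes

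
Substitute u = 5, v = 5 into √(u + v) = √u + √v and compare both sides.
LHS = √(5 + 5) = √(10) ≈ 3.162
RHS = √5 + √5 = 2·√(5) ≈ 4.472

LHS ≠ RHS (they differ by about 1.31), so the equation does not hold here.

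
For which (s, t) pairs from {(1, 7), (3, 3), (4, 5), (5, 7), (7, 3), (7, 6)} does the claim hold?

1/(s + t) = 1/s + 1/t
None

Testing each pair:
(1, 7): LHS = 1/8, RHS = 8/7 → fails
(3, 3): LHS = 1/6, RHS = 2/3 → fails
(4, 5): LHS = 1/9, RHS = 9/20 → fails
(5, 7): LHS = 1/12, RHS = 12/35 → fails
(7, 3): LHS = 1/10, RHS = 10/21 → fails
(7, 6): LHS = 1/13, RHS = 13/42 → fails

No pair satisfies the claim.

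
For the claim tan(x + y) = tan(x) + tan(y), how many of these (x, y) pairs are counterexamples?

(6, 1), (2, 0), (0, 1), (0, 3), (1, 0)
1

Testing each pair:
(6, 1): LHS = tan(7) ≈ 0.8714, RHS = tan(6) + tan(1) ≈ 1.266 → counterexample
(2, 0): LHS = tan(2) ≈ -2.185, RHS = tan(2) ≈ -2.185 → satisfies claim
(0, 1): LHS = tan(1) ≈ 1.557, RHS = tan(1) ≈ 1.557 → satisfies claim
(0, 3): LHS = tan(3) ≈ -0.1425, RHS = tan(3) ≈ -0.1425 → satisfies claim
(1, 0): LHS = tan(1) ≈ 1.557, RHS = tan(1) ≈ 1.557 → satisfies claim

That makes 1 counterexample.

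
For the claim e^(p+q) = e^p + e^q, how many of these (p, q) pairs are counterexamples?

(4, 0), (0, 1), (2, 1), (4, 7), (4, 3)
5

Testing each pair:
(4, 0): LHS = e^4 ≈ 54.6, RHS = 1 + e^4 ≈ 55.6 → counterexample
(0, 1): LHS = e ≈ 2.718, RHS = 1 + e ≈ 3.718 → counterexample
(2, 1): LHS = e^3 ≈ 20.09, RHS = e + e^2 ≈ 10.11 → counterexample
(4, 7): LHS = e^11 ≈ 59874.1, RHS = e^4 + e^7 ≈ 1151 → counterexample
(4, 3): LHS = e^7 ≈ 1097, RHS = e^3 + e^4 ≈ 74.68 → counterexample

That makes 5 counterexamples.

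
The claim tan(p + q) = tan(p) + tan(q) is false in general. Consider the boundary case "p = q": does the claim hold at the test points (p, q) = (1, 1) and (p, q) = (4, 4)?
No, fails at both test points

At (1, 1): LHS = tan(2) ≈ -2.185 ≠ RHS = 2·tan(1) ≈ 3.115
At (4, 4): LHS = tan(8) ≈ -6.8 ≠ RHS = 2·tan(4) ≈ 2.316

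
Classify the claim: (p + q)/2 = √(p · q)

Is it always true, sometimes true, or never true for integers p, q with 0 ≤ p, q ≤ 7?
It holds at (p, q) = (6, 6) (both sides equal 6), but fails at (p, q) = (4, 0) (LHS = 2, RHS = 0).

Answer: Sometimes true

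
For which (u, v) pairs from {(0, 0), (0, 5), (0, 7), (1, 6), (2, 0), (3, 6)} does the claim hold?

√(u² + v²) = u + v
Testing each pair:
(0, 0): LHS = 0, RHS = 0 → holds
(0, 5): LHS = 5, RHS = 5 → holds
(0, 7): LHS = 7, RHS = 7 → holds
(1, 6): LHS = √(37) ≈ 6.083, RHS = 7 → fails
(2, 0): LHS = 2, RHS = 2 → holds
(3, 6): LHS = 3·√(5) ≈ 6.708, RHS = 9 → fails

4 of 6 pairs satisfy the claim.

Answer: (0, 0), (0, 5), (0, 7), (2, 0)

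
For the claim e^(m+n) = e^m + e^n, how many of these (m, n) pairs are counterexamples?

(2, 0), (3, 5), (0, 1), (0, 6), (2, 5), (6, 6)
Testing each pair:
(2, 0): LHS = e^2 ≈ 7.389, RHS = 1 + e^2 ≈ 8.389 → counterexample
(3, 5): LHS = e^8 ≈ 2981, RHS = e^3 + e^5 ≈ 168.5 → counterexample
(0, 1): LHS = e ≈ 2.718, RHS = 1 + e ≈ 3.718 → counterexample
(0, 6): LHS = e^6 ≈ 403.4, RHS = 1 + e^6 ≈ 404.4 → counterexample
(2, 5): LHS = e^7 ≈ 1097, RHS = e^2 + e^5 ≈ 155.8 → counterexample
(6, 6): LHS = e^12 ≈ 162754.8, RHS = 2·e^6 ≈ 806.9 → counterexample

That makes 6 counterexamples.

Answer: 6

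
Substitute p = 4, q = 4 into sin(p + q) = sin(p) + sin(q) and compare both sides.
LHS = sin(4 + 4) = sin(8) ≈ 0.9894
RHS = sin(4) + sin(4) = 2·sin(4) ≈ -1.514

LHS ≠ RHS (they differ by about 2.503), so the equation does not hold here.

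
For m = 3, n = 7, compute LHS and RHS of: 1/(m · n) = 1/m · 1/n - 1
LHS = 1/(3 · 7) = 1/21
RHS = 1/3 · 1/7 - 1 = -20/21

LHS ≠ RHS, so the equation does not hold here.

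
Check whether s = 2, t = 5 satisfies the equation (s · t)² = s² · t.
Substituting s = 2, t = 5:

LHS = (2 · 5)² = 100
RHS = 2² · 5 = 20

LHS ≠ RHS, so the equation does not hold at this point.

Answer: Fails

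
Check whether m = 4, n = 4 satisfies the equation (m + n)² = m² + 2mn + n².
Substituting m = 4, n = 4:

LHS = (4 + 4)² = 64
RHS = 4² + 2·4·4 + 4² = 64

LHS = RHS, so the equation holds at this point.

Answer: Holds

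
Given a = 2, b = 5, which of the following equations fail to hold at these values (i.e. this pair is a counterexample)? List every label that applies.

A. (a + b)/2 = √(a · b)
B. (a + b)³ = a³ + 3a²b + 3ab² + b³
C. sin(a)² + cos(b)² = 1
Evaluating each claim at the given values:
A. LHS = 7/2, RHS = √(10) ≈ 3.162 → fails here (LHS ≠ RHS)
B. LHS = 343, RHS = 343 → holds here (LHS = RHS)
C. LHS = cos(5)² + sin(2)² ≈ 0.9073, RHS = 1 → fails here (LHS ≠ RHS)

Answer: A, C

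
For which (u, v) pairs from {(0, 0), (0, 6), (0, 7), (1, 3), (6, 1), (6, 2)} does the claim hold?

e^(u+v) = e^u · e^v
Testing each pair:
(0, 0): LHS = 1, RHS = 1 → holds
(0, 6): LHS = e^6 ≈ 403.4, RHS = e^6 ≈ 403.4 → holds
(0, 7): LHS = e^7 ≈ 1097, RHS = e^7 ≈ 1097 → holds
(1, 3): LHS = e^4 ≈ 54.6, RHS = e^4 ≈ 54.6 → holds
(6, 1): LHS = e^7 ≈ 1097, RHS = e^7 ≈ 1097 → holds
(6, 2): LHS = e^8 ≈ 2981, RHS = e^8 ≈ 2981 → holds

Every pair satisfies the claim.

Answer: All pairs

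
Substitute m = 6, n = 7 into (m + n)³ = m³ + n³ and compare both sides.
LHS = (6 + 7)³ = 2197
RHS = 6³ + 7³ = 559

LHS ≠ RHS, so the equation does not hold here.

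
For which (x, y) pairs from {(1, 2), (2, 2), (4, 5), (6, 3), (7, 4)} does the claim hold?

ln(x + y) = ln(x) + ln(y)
Testing each pair:
(1, 2): LHS = ln(3) ≈ 1.099, RHS = ln(2) ≈ 0.6931 → fails
(2, 2): LHS = ln(4) ≈ 1.386, RHS = 2·ln(2) ≈ 1.386 → holds
(4, 5): LHS = ln(9) ≈ 2.197, RHS = ln(4) + ln(5) ≈ 2.996 → fails
(6, 3): LHS = ln(9) ≈ 2.197, RHS = ln(3) + ln(6) ≈ 2.89 → fails
(7, 4): LHS = ln(11) ≈ 2.398, RHS = ln(4) + ln(7) ≈ 3.332 → fails

1 of 5 pairs satisfies the claim.

Answer: (2, 2)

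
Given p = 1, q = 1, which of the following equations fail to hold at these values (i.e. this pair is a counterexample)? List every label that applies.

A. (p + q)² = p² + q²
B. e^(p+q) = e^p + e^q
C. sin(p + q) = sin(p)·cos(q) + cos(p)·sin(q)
A, B

Evaluating each claim at the given values:
A. LHS = 4, RHS = 2 → fails here (LHS ≠ RHS)
B. LHS = e^2 ≈ 7.389, RHS = 2·e ≈ 5.437 → fails here (LHS ≠ RHS)
C. LHS = sin(2) ≈ 0.9093, RHS = 2·sin(1)·cos(1) ≈ 0.9093 → holds here (LHS = RHS)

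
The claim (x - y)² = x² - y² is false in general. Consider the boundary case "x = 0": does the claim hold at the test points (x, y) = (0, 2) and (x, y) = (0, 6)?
At (0, 2): LHS = 4 ≠ RHS = -4
At (0, 6): LHS = 36 ≠ RHS = -36

Answer: No, fails at both test points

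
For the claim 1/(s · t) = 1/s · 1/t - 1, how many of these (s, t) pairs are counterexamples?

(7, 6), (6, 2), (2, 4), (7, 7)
Testing each pair:
(7, 6): LHS = 1/42, RHS = -41/42 → counterexample
(6, 2): LHS = 1/12, RHS = -11/12 → counterexample
(2, 4): LHS = 1/8, RHS = -7/8 → counterexample
(7, 7): LHS = 1/49, RHS = -48/49 → counterexample

That makes 4 counterexamples.

Answer: 4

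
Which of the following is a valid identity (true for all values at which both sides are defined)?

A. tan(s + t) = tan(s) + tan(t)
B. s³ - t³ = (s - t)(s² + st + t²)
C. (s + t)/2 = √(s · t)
A: fails at (2, 5) — LHS = tan(7) ≈ 0.8714, RHS = tan(5) + tan(2) ≈ -5.566.
B: holds — e.g. at (4, 5), both sides equal -61.
C: fails at (3, 7) — LHS = 5, RHS = √(21) ≈ 4.583.

Answer: B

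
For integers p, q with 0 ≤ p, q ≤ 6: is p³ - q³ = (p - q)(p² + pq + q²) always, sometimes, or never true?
The identity holds for every pair in the range. For instance at (p, q) = (4, 5): both sides equal -61.

Answer: Always true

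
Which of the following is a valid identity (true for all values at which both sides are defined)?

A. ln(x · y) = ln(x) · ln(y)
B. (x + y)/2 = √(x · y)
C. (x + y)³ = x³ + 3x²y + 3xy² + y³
C

A: fails at (1, 3) — LHS = ln(3) ≈ 1.099, RHS = 0.
B: fails at (3, 5) — LHS = 4, RHS = √(15) ≈ 3.873.
C: holds — e.g. at (3, 4), both sides equal 343.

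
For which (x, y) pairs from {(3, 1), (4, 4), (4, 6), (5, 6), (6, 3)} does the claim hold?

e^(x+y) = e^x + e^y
None

Testing each pair:
(3, 1): LHS = e^4 ≈ 54.6, RHS = e + e^3 ≈ 22.8 → fails
(4, 4): LHS = e^8 ≈ 2981, RHS = 2·e^4 ≈ 109.2 → fails
(4, 6): LHS = e^10 ≈ 22026.5, RHS = e^4 + e^6 ≈ 458 → fails
(5, 6): LHS = e^11 ≈ 59874.1, RHS = e^5 + e^6 ≈ 551.8 → fails
(6, 3): LHS = e^9 ≈ 8103, RHS = e^3 + e^6 ≈ 423.5 → fails

No pair satisfies the claim.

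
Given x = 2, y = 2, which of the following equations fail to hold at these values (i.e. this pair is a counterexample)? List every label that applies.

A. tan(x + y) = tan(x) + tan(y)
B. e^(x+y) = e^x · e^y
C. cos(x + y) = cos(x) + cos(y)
Evaluating each claim at the given values:
A. LHS = tan(4) ≈ 1.158, RHS = 2·tan(2) ≈ -4.37 → fails here (LHS ≠ RHS)
B. LHS = e^4 ≈ 54.6, RHS = e^4 ≈ 54.6 → holds here (LHS = RHS)
C. LHS = cos(4) ≈ -0.6536, RHS = 2·cos(2) ≈ -0.8323 → fails here (LHS ≠ RHS)

Answer: A, C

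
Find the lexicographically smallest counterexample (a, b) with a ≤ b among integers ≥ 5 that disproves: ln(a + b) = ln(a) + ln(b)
(a, b) = (5, 5)

Substituting (5, 5) into the claim:
LHS = ln(5 + 5) = ln(10) ≈ 2.303
RHS = ln(5) + ln(5) = 2·ln(5) ≈ 3.219

Since LHS ≠ RHS, this pair disproves the claim, and no lexicographically smaller pair (a ≤ b, integers ≥ 5) does.

For instance (5, 7) is also a counterexample (LHS = ln(12) ≈ 2.485, RHS = ln(5) + ln(7) ≈ 3.555), but it's lexicographically larger.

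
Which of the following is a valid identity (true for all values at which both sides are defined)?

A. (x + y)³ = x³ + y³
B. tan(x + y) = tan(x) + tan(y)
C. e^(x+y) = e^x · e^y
C

A: fails at (2, 2) — LHS = 64, RHS = 16.
B: fails at (3, 4) — LHS = tan(7) ≈ 0.8714, RHS = tan(3) + tan(4) ≈ 1.015.
C: holds — e.g. at (1, 1), both sides equal e^2 ≈ 7.389.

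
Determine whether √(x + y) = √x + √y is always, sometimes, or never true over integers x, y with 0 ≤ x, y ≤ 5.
It holds at (x, y) = (1, 0) (both sides equal 1), but fails at (x, y) = (1, 1) (LHS = √(2) ≈ 1.414, RHS = 2).

Answer: Sometimes true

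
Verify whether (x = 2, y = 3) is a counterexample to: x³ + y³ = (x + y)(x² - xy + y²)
Substituting x = 2, y = 3:
LHS = 2³ + 3³ = 35
RHS = (2 + 3)(2² - 2·3 + 3²) = 35

The sides agree, so this pair does not disprove the claim.

Answer: No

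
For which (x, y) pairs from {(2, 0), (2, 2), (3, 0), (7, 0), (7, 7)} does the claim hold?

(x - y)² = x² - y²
All pairs

Testing each pair:
(2, 0): LHS = 4, RHS = 4 → holds
(2, 2): LHS = 0, RHS = 0 → holds
(3, 0): LHS = 9, RHS = 9 → holds
(7, 0): LHS = 49, RHS = 49 → holds
(7, 7): LHS = 0, RHS = 0 → holds

Every pair satisfies the claim.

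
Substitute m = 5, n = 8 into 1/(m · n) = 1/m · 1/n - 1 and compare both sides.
LHS = 1/(5 · 8) = 1/40
RHS = 1/5 · 1/8 - 1 = -39/40

LHS ≠ RHS, so the equation does not hold here.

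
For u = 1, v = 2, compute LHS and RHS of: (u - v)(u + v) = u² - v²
LHS = (1 - 2)(1 + 2) = -3
RHS = 1² - 2² = -3

LHS = RHS: the two sides agree.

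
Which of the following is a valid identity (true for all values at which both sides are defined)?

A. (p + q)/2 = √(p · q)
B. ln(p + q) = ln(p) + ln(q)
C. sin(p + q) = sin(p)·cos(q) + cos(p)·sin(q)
C

A: fails at (5, 8) — LHS = 13/2, RHS = 2·√(10) ≈ 6.325.
B: fails at (4, 5) — LHS = ln(9) ≈ 2.197, RHS = ln(4) + ln(5) ≈ 2.996.
C: holds — e.g. at (1, 4), both sides equal sin(5) ≈ -0.9589.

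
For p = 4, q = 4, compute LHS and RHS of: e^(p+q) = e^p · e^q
LHS = e^(4+4) = e^8 ≈ 2981
RHS = e^4 · e^4 = e^8 ≈ 2981

LHS = RHS: the two sides agree.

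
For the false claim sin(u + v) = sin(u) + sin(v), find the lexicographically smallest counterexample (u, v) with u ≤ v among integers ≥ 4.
(u, v) = (4, 4)

Substituting (4, 4) into the claim:
LHS = sin(4 + 4) = sin(8) ≈ 0.9894
RHS = sin(4) + sin(4) = 2·sin(4) ≈ -1.514

Since LHS ≠ RHS, this pair disproves the claim, and no lexicographically smaller pair (u ≤ v, integers ≥ 4) does.

For instance (4, 6) is also a counterexample (LHS = sin(10) ≈ -0.544, RHS = sin(4) + sin(6) ≈ -1.036), but it's lexicographically larger.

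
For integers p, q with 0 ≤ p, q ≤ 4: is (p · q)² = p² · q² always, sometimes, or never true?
Always true

The identity holds for every pair in the range. For instance at (p, q) = (2, 1): both sides equal 4.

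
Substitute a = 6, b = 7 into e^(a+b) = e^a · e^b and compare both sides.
LHS = e^(6+7) = e^13 ≈ 442413.4
RHS = e^6 · e^7 = e^13 ≈ 442413.4

LHS = RHS: the two sides agree.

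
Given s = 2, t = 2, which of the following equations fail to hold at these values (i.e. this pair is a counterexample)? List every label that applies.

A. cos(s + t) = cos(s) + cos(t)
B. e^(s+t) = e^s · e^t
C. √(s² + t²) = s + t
Evaluating each claim at the given values:
A. LHS = cos(4) ≈ -0.6536, RHS = 2·cos(2) ≈ -0.8323 → fails here (LHS ≠ RHS)
B. LHS = e^4 ≈ 54.6, RHS = e^4 ≈ 54.6 → holds here (LHS = RHS)
C. LHS = 2·√(2) ≈ 2.828, RHS = 4 → fails here (LHS ≠ RHS)

Answer: A, C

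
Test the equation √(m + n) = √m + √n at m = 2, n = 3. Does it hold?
Substituting m = 2, n = 3:

LHS = √(2 + 3) = √(5) ≈ 2.236
RHS = √2 + √3 = √(2) + √(3) ≈ 3.146

LHS ≠ RHS, so the equation does not hold at this point.

Answer: Fails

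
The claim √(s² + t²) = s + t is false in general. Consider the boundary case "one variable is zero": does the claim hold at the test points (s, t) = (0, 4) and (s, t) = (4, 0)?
At (0, 4): LHS = 4, RHS = 4 → equal
At (4, 0): LHS = 4, RHS = 4 → equal

So the claim does hold at both of these boundary points, even though it is not an identity.

Answer: Yes, holds at both test points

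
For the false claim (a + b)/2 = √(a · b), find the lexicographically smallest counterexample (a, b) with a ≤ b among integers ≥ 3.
Substituting (3, 4) into the claim:
LHS = (3 + 4)/2 = 7/2
RHS = √(3 · 4) = 2·√(3) ≈ 3.464

Since LHS ≠ RHS, this pair disproves the claim, and no lexicographically smaller pair (a ≤ b, integers ≥ 3) does.

For instance (6, 10) is also a counterexample (LHS = 8, RHS = 2·√(15) ≈ 7.746), but it's lexicographically larger.

Answer: (a, b) = (3, 4)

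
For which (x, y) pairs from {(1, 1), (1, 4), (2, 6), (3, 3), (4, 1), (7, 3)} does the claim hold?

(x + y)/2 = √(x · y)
(1, 1), (3, 3)

Testing each pair:
(1, 1): LHS = 1, RHS = 1 → holds
(1, 4): LHS = 5/2, RHS = 2 → fails
(2, 6): LHS = 4, RHS = 2·√(3) ≈ 3.464 → fails
(3, 3): LHS = 3, RHS = 3 → holds
(4, 1): LHS = 5/2, RHS = 2 → fails
(7, 3): LHS = 5, RHS = √(21) ≈ 4.583 → fails

2 of 6 pairs satisfy the claim.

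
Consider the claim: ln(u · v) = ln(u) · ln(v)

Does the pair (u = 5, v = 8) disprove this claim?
Yes

Substituting u = 5, v = 8:
LHS = ln(5 · 8) = ln(40) ≈ 3.689
RHS = ln(5) · ln(8) ≈ 3.347

Since LHS ≠ RHS, this pair disproves the claim.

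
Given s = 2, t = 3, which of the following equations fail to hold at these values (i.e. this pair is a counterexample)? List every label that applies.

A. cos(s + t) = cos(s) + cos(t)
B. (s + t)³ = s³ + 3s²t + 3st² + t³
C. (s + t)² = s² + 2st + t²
A

Evaluating each claim at the given values:
A. LHS = cos(5) ≈ 0.2837, RHS = cos(3) + cos(2) ≈ -1.406 → fails here (LHS ≠ RHS)
B. LHS = 125, RHS = 125 → holds here (LHS = RHS)
C. LHS = 25, RHS = 25 → holds here (LHS = RHS)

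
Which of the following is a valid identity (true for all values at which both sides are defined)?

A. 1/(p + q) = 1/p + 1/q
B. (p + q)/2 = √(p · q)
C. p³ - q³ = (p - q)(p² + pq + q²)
A: fails at (1, 3) — LHS = 1/4, RHS = 4/3.
B: fails at (6, 7) — LHS = 13/2, RHS = √(42) ≈ 6.481.
C: holds — e.g. at (6, 7), both sides equal -127.

Answer: C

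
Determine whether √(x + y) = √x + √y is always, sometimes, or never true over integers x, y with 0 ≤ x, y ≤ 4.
Sometimes true

It holds at (x, y) = (4, 0) (both sides equal 2), but fails at (x, y) = (4, 2) (LHS = √(6) ≈ 2.449, RHS = √(2) + 2 ≈ 3.414).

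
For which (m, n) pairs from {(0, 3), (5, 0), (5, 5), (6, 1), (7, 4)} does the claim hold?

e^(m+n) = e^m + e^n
None

Testing each pair:
(0, 3): LHS = e^3 ≈ 20.09, RHS = 1 + e^3 ≈ 21.09 → fails
(5, 0): LHS = e^5 ≈ 148.4, RHS = 1 + e^5 ≈ 149.4 → fails
(5, 5): LHS = e^10 ≈ 22026.5, RHS = 2·e^5 ≈ 296.8 → fails
(6, 1): LHS = e^7 ≈ 1097, RHS = e + e^6 ≈ 406.1 → fails
(7, 4): LHS = e^11 ≈ 59874.1, RHS = e^4 + e^7 ≈ 1151 → fails

No pair satisfies the claim.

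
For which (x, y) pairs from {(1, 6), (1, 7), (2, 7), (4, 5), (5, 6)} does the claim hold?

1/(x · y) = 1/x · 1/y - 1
None

Testing each pair:
(1, 6): LHS = 1/6, RHS = -5/6 → fails
(1, 7): LHS = 1/7, RHS = -6/7 → fails
(2, 7): LHS = 1/14, RHS = -13/14 → fails
(4, 5): LHS = 1/20, RHS = -19/20 → fails
(5, 6): LHS = 1/30, RHS = -29/30 → fails

No pair satisfies the claim.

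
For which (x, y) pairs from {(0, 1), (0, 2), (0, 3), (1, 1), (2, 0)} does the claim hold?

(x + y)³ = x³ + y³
(0, 1), (0, 2), (0, 3), (2, 0)

Testing each pair:
(0, 1): LHS = 1, RHS = 1 → holds
(0, 2): LHS = 8, RHS = 8 → holds
(0, 3): LHS = 27, RHS = 27 → holds
(1, 1): LHS = 8, RHS = 2 → fails
(2, 0): LHS = 8, RHS = 8 → holds

4 of 5 pairs satisfy the claim.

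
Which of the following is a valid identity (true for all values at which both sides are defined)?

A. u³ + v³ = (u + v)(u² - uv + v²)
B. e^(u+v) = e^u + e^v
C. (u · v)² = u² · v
A

A: holds — e.g. at (3, 5), both sides equal 152.
B: fails at (3, 3) — LHS = e^6 ≈ 403.4, RHS = 2·e^3 ≈ 40.17.
C: fails at (2, 7) — LHS = 196, RHS = 28.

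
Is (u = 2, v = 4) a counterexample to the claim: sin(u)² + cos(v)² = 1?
Substituting u = 2, v = 4:
LHS = sin(2)² + cos(4)² ≈ 1.254
RHS = 1

Since LHS ≠ RHS, this pair disproves the claim.

Answer: Yes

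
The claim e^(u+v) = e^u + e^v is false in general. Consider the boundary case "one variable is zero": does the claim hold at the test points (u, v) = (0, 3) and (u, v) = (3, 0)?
No, fails at both test points

At (0, 3): LHS = e^3 ≈ 20.09 ≠ RHS = 1 + e^3 ≈ 21.09
At (3, 0): LHS = e^3 ≈ 20.09 ≠ RHS = 1 + e^3 ≈ 21.09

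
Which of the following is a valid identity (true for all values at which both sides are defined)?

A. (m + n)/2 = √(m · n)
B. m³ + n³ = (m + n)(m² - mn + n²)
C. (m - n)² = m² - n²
B

A: fails at (0, 1) — LHS = 1/2, RHS = 0.
B: holds — e.g. at (1, 1), both sides equal 2.
C: fails at (2, 5) — LHS = 9, RHS = -21.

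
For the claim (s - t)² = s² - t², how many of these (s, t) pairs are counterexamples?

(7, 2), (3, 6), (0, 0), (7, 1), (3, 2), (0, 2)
5

Testing each pair:
(7, 2): LHS = 25, RHS = 45 → counterexample
(3, 6): LHS = 9, RHS = -27 → counterexample
(0, 0): LHS = 0, RHS = 0 → satisfies claim
(7, 1): LHS = 36, RHS = 48 → counterexample
(3, 2): LHS = 1, RHS = 5 → counterexample
(0, 2): LHS = 4, RHS = -4 → counterexample

That makes 5 counterexamples.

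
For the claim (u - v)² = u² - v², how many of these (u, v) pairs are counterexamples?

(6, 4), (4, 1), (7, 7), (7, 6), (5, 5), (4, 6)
4

Testing each pair:
(6, 4): LHS = 4, RHS = 20 → counterexample
(4, 1): LHS = 9, RHS = 15 → counterexample
(7, 7): LHS = 0, RHS = 0 → satisfies claim
(7, 6): LHS = 1, RHS = 13 → counterexample
(5, 5): LHS = 0, RHS = 0 → satisfies claim
(4, 6): LHS = 4, RHS = -20 → counterexample

That makes 4 counterexamples.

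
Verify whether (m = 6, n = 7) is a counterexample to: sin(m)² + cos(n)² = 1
Yes

Substituting m = 6, n = 7:
LHS = sin(6)² + cos(7)² ≈ 0.6464
RHS = 1

Since LHS ≠ RHS, this pair disproves the claim.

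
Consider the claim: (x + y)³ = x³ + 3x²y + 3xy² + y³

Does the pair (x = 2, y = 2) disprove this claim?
Substituting x = 2, y = 2:
LHS = (2 + 2)³ = 64
RHS = 2³ + 3·2²·2 + 3·2·2² + 2³ = 64

The sides agree, so this pair does not disprove the claim.

Answer: No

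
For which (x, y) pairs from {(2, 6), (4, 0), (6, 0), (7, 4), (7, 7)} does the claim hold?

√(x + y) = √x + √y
(4, 0), (6, 0)

Testing each pair:
(2, 6): LHS = 2·√(2) ≈ 2.828, RHS = √(2) + √(6) ≈ 3.864 → fails
(4, 0): LHS = 2, RHS = 2 → holds
(6, 0): LHS = √(6) ≈ 2.449, RHS = √(6) ≈ 2.449 → holds
(7, 4): LHS = √(11) ≈ 3.317, RHS = 2 + √(7) ≈ 4.646 → fails
(7, 7): LHS = √(14) ≈ 3.742, RHS = 2·√(7) ≈ 5.292 → fails

2 of 5 pairs satisfy the claim.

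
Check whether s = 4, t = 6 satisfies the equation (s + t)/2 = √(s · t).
Substituting s = 4, t = 6:

LHS = (4 + 6)/2 = 5
RHS = √(4 · 6) = 2·√(6) ≈ 4.899

LHS ≠ RHS, so the equation does not hold at this point.

Answer: Fails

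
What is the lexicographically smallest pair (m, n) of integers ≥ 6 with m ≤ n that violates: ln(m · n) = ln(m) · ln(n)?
Substituting (6, 6) into the claim:
LHS = ln(6 · 6) = ln(36) ≈ 3.584
RHS = ln(6) · ln(6) = ln(6)² ≈ 3.21

Since LHS ≠ RHS, this pair disproves the claim, and no lexicographically smaller pair (m ≤ n, integers ≥ 6) does.

For instance (7, 12) is also a counterexample (LHS = ln(84) ≈ 4.431, RHS = ln(7)·ln(12) ≈ 4.835), but it's lexicographically larger.

Answer: (m, n) = (6, 6)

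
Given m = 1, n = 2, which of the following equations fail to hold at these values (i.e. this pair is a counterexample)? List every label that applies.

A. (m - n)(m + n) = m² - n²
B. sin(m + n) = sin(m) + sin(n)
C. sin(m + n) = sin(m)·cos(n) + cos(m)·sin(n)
B

Evaluating each claim at the given values:
A. LHS = -3, RHS = -3 → holds here (LHS = RHS)
B. LHS = sin(3) ≈ 0.1411, RHS = sin(1) + sin(2) ≈ 1.751 → fails here (LHS ≠ RHS)
C. LHS = sin(3) ≈ 0.1411, RHS = sin(1)·cos(2) + sin(2)·cos(1) ≈ 0.1411 → holds here (LHS = RHS)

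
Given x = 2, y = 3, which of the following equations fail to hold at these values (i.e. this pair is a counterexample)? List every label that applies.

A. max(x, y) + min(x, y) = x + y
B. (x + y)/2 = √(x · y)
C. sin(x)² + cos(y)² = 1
Evaluating each claim at the given values:
A. LHS = 5, RHS = 5 → holds here (LHS = RHS)
B. LHS = 5/2, RHS = √(6) ≈ 2.449 → fails here (LHS ≠ RHS)
C. LHS = sin(2)² + cos(3)² ≈ 1.807, RHS = 1 → fails here (LHS ≠ RHS)

Answer: B, C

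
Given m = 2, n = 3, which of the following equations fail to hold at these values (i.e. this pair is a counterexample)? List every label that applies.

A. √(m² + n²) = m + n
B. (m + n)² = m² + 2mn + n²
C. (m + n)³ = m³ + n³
A, C

Evaluating each claim at the given values:
A. LHS = √(13) ≈ 3.606, RHS = 5 → fails here (LHS ≠ RHS)
B. LHS = 25, RHS = 25 → holds here (LHS = RHS)
C. LHS = 125, RHS = 35 → fails here (LHS ≠ RHS)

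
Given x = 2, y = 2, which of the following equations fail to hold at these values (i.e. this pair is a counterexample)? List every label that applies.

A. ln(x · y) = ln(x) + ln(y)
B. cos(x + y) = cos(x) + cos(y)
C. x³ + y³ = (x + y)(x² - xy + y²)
B

Evaluating each claim at the given values:
A. LHS = ln(4) ≈ 1.386, RHS = 2·ln(2) ≈ 1.386 → holds here (LHS = RHS)
B. LHS = cos(4) ≈ -0.6536, RHS = 2·cos(2) ≈ -0.8323 → fails here (LHS ≠ RHS)
C. LHS = 16, RHS = 16 → holds here (LHS = RHS)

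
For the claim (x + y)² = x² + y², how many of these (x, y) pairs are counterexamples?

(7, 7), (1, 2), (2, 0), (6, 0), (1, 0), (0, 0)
Testing each pair:
(7, 7): LHS = 196, RHS = 98 → counterexample
(1, 2): LHS = 9, RHS = 5 → counterexample
(2, 0): LHS = 4, RHS = 4 → satisfies claim
(6, 0): LHS = 36, RHS = 36 → satisfies claim
(1, 0): LHS = 1, RHS = 1 → satisfies claim
(0, 0): LHS = 0, RHS = 0 → satisfies claim

That makes 2 counterexamples.

Answer: 2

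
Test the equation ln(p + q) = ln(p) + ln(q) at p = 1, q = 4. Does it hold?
Fails

Substituting p = 1, q = 4:

LHS = ln(1 + 4) = ln(5) ≈ 1.609
RHS = ln(1) + ln(4) = ln(4) ≈ 1.386

LHS ≠ RHS, so the equation does not hold at this point.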